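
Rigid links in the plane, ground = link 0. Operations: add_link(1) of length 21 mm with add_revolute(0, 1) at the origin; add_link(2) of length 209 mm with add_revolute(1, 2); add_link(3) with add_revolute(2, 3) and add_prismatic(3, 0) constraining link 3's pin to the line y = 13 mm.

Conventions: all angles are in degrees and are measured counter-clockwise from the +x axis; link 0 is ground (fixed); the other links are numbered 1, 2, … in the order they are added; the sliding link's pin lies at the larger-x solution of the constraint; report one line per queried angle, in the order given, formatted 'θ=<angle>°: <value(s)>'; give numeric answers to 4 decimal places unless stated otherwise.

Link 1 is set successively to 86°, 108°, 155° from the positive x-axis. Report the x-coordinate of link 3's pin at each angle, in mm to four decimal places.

geometry: r = 21 mm, L = 209 mm, e = 13 mm
θ=86°: crank pin P = (r cos θ, r sin θ) = (1.464886, 20.948845)
θ=86°: h = r sin θ − e = 20.948845 − 13 = 7.948845
θ=86°: x = r cos θ + √(L² − h²) = 1.464886 + 208.848787 = 210.313673
θ=108°: crank pin P = (r cos θ, r sin θ) = (-6.489357, 19.972187)
θ=108°: h = r sin θ − e = 19.972187 − 13 = 6.972187
θ=108°: x = r cos θ + √(L² − h²) = -6.489357 + 208.883672 = 202.394316
θ=155°: crank pin P = (r cos θ, r sin θ) = (-19.032464, 8.874983)
θ=155°: h = r sin θ − e = 8.874983 − 13 = -4.125017
θ=155°: x = r cos θ + √(L² − h²) = -19.032464 + 208.959288 = 189.926825

θ=86°: 210.3137
θ=108°: 202.3943
θ=155°: 189.9268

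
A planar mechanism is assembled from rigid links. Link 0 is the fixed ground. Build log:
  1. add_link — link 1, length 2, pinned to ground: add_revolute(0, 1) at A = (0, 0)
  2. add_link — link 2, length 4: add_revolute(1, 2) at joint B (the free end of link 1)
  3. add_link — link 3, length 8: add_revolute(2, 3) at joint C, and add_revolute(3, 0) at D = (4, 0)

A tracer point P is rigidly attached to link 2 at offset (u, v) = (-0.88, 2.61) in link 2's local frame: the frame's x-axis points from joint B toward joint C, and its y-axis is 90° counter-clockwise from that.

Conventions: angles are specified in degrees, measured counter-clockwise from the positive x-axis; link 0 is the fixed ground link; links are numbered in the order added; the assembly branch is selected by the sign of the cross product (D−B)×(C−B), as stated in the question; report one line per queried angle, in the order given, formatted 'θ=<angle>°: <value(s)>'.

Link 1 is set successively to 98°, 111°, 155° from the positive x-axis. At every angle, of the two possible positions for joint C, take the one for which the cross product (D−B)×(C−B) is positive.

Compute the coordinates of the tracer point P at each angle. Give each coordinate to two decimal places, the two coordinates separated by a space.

A=(0,0), D=(4.00,0)
θ=98°: B = A + 2.00·(cos98°, sin98°) = (-0.2783, 1.9805)
θ=98°: |BD| = 4.7145
θ=98°: circle(B,4.00) ∩ circle(D,8.00): a=-2.7334, h=2.9204
θ=98°:   candidates: C₊=(-1.5320,5.7790) cross=13.768; C₋=(-3.9857,0.4786) cross=-13.768
θ=98°:   branch + wants cross > 0 → take C=(-1.5320,5.7790) (cross=13.768)
θ=98°: ex = (C−B)/|BC| = (-0.3134,0.9496); ey = (-0.9496,-0.3134)
θ=98°: P = B + -0.88·ex + 2.61·ey = (-2.4810,0.3269)
θ=111°: B = A + 2.00·(cos111°, sin111°) = (-0.7167, 1.8672)
θ=111°: |BD| = 5.0729
θ=111°: circle(B,4.00) ∩ circle(D,8.00): a=-2.1946, h=3.3442
θ=111°:   candidates: C₊=(-1.5264,5.7844) cross=16.965; C₋=(-3.9882,-0.4345) cross=-16.965
θ=111°:   branch + wants cross > 0 → take C=(-1.5264,5.7844) (cross=16.965)
θ=111°: ex = (C−B)/|BC| = (-0.2024,0.9793); ey = (-0.9793,-0.2024)
θ=111°: P = B + -0.88·ex + 2.61·ey = (-3.0946,0.4771)
θ=155°: B = A + 2.00·(cos155°, sin155°) = (-1.8126, 0.8452)
θ=155°: |BD| = 5.8737
θ=155°: circle(B,4.00) ∩ circle(D,8.00): a=-1.1491, h=3.8314
θ=155°:   candidates: C₊=(-2.3984,4.8021) cross=22.505; C₋=(-3.5011,-2.7809) cross=-22.505
θ=155°:   branch + wants cross > 0 → take C=(-2.3984,4.8021) (cross=22.505)
θ=155°: ex = (C−B)/|BC| = (-0.1465,0.9892); ey = (-0.9892,-0.1465)
θ=155°: P = B + -0.88·ex + 2.61·ey = (-4.2656,-0.4075)

θ=98°: -2.48 0.33
θ=111°: -3.09 0.48
θ=155°: -4.27 -0.41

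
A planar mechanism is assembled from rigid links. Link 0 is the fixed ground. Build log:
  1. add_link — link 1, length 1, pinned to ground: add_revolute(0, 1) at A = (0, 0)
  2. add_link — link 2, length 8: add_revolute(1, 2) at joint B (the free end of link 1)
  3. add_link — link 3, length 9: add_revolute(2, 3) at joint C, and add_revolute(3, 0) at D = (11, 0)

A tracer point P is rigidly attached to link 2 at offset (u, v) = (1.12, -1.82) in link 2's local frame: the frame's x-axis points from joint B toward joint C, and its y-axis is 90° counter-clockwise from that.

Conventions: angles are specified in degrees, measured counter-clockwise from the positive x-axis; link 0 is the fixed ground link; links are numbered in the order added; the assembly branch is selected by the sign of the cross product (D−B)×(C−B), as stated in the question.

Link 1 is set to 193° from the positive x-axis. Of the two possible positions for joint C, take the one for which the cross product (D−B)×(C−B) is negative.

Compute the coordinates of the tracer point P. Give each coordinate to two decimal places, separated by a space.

A=(0,0), D=(11.00,0)
B = A + 1.00·(cos193°, sin193°) = (-0.9744, -0.2250)
|BD| = 11.9765
circle(B,8.00) ∩ circle(D,9.00): a=5.2785, h=6.0114
  candidates: C₊=(4.1903,5.8846) cross=71.996; C₋=(4.4161,-6.1362) cross=-71.996
  branch - wants cross < 0 → take C=(4.4161,-6.1362) (cross=-71.996)
ex = (C−B)/|BC| = (0.6738,-0.7389); ey = (0.7389,0.6738)
P = B + 1.12·ex + -1.82·ey = (-1.5645,-2.2789)

-1.56 -2.28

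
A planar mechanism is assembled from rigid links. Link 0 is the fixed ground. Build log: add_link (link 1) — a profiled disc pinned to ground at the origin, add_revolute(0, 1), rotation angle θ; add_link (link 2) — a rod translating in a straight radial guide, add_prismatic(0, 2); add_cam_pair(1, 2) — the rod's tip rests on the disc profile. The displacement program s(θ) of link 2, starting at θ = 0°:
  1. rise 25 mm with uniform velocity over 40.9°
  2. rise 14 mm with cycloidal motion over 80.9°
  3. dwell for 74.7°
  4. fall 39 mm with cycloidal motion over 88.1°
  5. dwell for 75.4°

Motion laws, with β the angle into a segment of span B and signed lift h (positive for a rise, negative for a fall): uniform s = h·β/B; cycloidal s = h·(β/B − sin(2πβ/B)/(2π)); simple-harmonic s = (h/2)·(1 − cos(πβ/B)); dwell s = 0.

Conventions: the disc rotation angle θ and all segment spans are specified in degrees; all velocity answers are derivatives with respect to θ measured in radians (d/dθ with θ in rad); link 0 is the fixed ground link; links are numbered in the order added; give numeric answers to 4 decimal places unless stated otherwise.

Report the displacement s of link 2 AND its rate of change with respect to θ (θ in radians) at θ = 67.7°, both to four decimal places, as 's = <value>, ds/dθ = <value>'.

seg 1 [0°–40.9°] uniform, h=25: full span → s += 25 → s = 25.0000
seg 2 [40.9°–121.8°] cycloidal, h=14: θ=67.7° here. β=26.8, B=80.9. 14·(0.3313 − sin(2π·0.3313)/(2π)) = 2.6939 → s = 27.6939
velocity in seg [40.9°–121.8°] (cycloidal), θ in radians: β = 26.8° = 0.4677 rad, B = 80.9° = 1.4120 rad; ds/dθ = (h/B)(1 − cos(2πβ/B)) = (14/1.4120)(1 − cos(2π·0.3313)) = 14.761260 mm/rad

s = 27.6939, ds/dθ = 14.7613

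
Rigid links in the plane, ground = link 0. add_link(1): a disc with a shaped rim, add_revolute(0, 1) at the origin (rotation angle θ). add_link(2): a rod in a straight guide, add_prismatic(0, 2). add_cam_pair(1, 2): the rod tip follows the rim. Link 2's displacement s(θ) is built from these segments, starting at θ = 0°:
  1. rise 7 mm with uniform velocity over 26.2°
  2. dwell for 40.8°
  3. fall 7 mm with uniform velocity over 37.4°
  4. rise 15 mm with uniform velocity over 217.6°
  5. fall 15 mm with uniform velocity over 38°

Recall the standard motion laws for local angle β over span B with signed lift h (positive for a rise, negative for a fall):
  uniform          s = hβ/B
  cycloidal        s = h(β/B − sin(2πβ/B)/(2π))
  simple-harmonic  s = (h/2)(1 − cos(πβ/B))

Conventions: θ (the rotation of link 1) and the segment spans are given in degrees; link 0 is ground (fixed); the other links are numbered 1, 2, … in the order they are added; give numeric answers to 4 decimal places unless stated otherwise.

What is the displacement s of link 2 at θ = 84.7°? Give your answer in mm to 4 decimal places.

segment 1 (0° to 26.2°, uniform, h = 7) is passed completely: s = 0.0000 + (7) = 7.0000
segment 2 (26.2° to 67°, dwell): s unchanged at 7.0000
θ = 84.7° falls in segment 3 (67° to 104.4°, uniform, h = -7): β = 84.7 − 67 = 17.7°, B = 37.4°; Δs = -7·17.7/37.4 = -3.3128; s = 7.0000 − 3.3128 = 3.6872

3.6872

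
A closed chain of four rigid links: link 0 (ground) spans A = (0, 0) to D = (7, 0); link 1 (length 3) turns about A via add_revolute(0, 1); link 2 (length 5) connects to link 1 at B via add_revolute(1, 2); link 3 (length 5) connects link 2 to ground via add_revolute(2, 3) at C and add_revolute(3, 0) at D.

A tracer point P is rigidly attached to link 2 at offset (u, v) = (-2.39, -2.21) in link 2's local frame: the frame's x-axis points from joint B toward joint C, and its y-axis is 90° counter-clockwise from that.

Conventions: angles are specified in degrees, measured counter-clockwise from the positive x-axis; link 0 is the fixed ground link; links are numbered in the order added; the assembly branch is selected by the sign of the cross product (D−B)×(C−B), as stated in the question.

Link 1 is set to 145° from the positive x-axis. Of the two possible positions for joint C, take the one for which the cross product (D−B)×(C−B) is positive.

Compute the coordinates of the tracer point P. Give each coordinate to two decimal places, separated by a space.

A=(0,0), D=(7.00,0)
B = A + 3.00·(cos145°, sin145°) = (-2.4575, 1.7207)
|BD| = 9.6127
circle(B,5.00) ∩ circle(D,5.00): a=4.8064, h=1.3780
  candidates: C₊=(2.5179,2.2161) cross=13.246; C₋=(2.0246,-0.4954) cross=-13.246
  branch + wants cross > 0 → take C=(2.5179,2.2161) (cross=13.246)
ex = (C−B)/|BC| = (0.9951,0.0991); ey = (-0.0991,0.9951)
P = B + -2.39·ex + -2.21·ey = (-4.6167,-0.7152)

-4.62 -0.72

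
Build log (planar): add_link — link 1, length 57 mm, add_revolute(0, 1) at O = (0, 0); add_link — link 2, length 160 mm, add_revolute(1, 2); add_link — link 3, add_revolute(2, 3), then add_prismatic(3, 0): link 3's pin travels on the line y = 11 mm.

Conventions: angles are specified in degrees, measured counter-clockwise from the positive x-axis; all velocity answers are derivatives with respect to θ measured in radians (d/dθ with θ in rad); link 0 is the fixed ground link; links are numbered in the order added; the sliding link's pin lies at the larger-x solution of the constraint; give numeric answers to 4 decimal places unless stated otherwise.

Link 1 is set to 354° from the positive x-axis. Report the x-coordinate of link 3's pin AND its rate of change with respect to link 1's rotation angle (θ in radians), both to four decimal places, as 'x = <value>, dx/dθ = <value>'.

geometry: r = 57 mm, L = 160 mm, e = 11 mm
crank pin P = (r cos θ, r sin θ) = (56.687748, -5.958122)
h = r sin θ − e = -5.958122 − 11 = -16.958122
x = r cos θ + √(L² − h²) = 56.687748 + 159.098781 = 215.786529
dx/dθ = −r sin θ − h·r cos θ/√(L² − h²) (θ in radians; h = -16.958122) = 12.000392

x = 215.7865, dx/dθ = 12.0004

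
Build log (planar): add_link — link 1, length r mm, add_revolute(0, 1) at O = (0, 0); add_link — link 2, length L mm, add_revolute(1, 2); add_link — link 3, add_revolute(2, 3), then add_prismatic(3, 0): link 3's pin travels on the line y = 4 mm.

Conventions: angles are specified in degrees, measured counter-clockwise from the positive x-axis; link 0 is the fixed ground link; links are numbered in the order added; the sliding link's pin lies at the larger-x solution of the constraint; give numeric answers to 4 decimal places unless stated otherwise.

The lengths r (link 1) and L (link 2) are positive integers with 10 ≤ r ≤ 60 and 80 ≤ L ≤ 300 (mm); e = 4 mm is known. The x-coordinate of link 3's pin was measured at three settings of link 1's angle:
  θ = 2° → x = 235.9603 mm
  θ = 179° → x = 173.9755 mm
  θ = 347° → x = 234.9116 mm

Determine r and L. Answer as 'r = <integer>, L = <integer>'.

constraint per measurement: (x − r cos θ)² + (r sin θ − e)² = L²
subtracting the θ₁ and θ₂ equations cancels the r² and L² terms:
r = (x₁² − x₂²) / (2[(x₁cos θ₁ + e sin θ₁) − (x₂cos θ₂ + e sin θ₂)]) = 31.0000 → r = 31
L² = (x₁ − r cos θ₁)² + (r sin θ₁ − e)² = 42024.9814 → L = 205.0000 → L = 205
check at θ₃=347°: x = 234.9116 (printed 234.9116) ✓

r = 31, L = 205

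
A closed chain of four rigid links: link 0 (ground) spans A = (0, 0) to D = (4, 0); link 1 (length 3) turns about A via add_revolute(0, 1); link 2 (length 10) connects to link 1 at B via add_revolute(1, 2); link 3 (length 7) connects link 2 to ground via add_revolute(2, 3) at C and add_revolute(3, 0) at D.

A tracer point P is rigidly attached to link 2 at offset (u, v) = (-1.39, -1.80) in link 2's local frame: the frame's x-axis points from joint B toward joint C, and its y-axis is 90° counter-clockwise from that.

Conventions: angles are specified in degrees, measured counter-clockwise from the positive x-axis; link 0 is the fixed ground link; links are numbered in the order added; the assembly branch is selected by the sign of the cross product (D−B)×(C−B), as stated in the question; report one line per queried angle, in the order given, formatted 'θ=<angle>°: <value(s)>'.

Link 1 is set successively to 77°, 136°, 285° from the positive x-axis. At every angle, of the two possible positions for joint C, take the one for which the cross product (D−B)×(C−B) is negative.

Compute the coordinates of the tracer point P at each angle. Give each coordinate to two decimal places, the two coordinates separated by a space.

A=(0,0), D=(4.00,0)
θ=77°: B = A + 3.00·(cos77°, sin77°) = (0.6749, 2.9231)
θ=77°: |BD| = 4.4273
θ=77°: circle(B,10.00) ∩ circle(D,7.00): a=7.9734, h=6.0354
θ=77°:   candidates: C₊=(10.6481,2.1916) cross=26.721; C₋=(2.6784,-6.8741) cross=-26.721
θ=77°:   branch - wants cross < 0 → take C=(2.6784,-6.8741) (cross=-26.721)
θ=77°: ex = (C−B)/|BC| = (0.2004,-0.9797); ey = (0.9797,0.2004)
θ=77°: P = B + -1.39·ex + -1.80·ey = (-1.3671,3.9243)
θ=136°: B = A + 3.00·(cos136°, sin136°) = (-2.1580, 2.0840)
θ=136°: |BD| = 6.5011
θ=136°: circle(B,10.00) ∩ circle(D,7.00): a=7.1730, h=6.9677
θ=136°:   candidates: C₊=(6.8700,6.3846) cross=45.298; C₋=(2.4029,-6.8154) cross=-45.298
θ=136°:   branch - wants cross < 0 → take C=(2.4029,-6.8154) (cross=-45.298)
θ=136°: ex = (C−B)/|BC| = (0.4561,-0.8899); ey = (0.8899,0.4561)
θ=136°: P = B + -1.39·ex + -1.80·ey = (-4.3939,2.5000)
θ=285°: B = A + 3.00·(cos285°, sin285°) = (0.7765, -2.8978)
θ=285°: |BD| = 4.3346
θ=285°: circle(B,10.00) ∩ circle(D,7.00): a=8.0502, h=5.9324
θ=285°:   candidates: C₊=(2.7973,6.8959) cross=25.714; C₋=(10.7293,-1.9278) cross=-25.714
θ=285°:   branch - wants cross < 0 → take C=(10.7293,-1.9278) (cross=-25.714)
θ=285°: ex = (C−B)/|BC| = (0.9953,0.0970); ey = (-0.0970,0.9953)
θ=285°: P = B + -1.39·ex + -1.80·ey = (-0.4324,-4.8241)

θ=77°: -1.37 3.92
θ=136°: -4.39 2.50
θ=285°: -0.43 -4.82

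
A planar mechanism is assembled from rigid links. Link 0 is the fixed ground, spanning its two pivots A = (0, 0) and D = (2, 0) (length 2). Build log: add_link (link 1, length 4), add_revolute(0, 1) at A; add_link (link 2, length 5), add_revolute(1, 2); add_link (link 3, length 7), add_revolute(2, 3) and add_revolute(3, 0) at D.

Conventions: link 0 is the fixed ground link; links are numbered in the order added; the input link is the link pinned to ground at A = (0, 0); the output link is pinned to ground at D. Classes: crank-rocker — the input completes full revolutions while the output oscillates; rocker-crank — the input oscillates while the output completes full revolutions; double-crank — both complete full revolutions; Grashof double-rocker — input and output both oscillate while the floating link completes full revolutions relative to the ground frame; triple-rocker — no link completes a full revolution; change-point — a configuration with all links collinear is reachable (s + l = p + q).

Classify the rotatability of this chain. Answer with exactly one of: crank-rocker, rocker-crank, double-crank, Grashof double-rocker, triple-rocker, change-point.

lengths: ground=2, input=4, coupler=5, output=7
sorted: s=2 (shortest), l=7 (longest), p+q=9
s + l = 9 vs p + q = 9
s + l = p + q → change-point (collinear configuration reachable)

change-point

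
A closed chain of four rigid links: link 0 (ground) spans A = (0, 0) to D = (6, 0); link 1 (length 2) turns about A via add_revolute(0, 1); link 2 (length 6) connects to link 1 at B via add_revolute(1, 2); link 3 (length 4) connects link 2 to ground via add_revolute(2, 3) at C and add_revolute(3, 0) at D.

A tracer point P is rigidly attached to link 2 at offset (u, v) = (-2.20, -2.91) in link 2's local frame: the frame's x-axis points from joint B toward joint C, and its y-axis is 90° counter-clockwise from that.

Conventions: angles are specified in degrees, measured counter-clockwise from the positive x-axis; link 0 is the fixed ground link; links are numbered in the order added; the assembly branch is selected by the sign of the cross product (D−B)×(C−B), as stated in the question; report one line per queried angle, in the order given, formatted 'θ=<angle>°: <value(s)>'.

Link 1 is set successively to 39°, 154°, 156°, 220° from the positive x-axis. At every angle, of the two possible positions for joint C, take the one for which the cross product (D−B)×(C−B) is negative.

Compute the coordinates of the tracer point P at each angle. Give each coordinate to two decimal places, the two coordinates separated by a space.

A=(0,0), D=(6.00,0)
θ=39°: B = A + 2.00·(cos39°, sin39°) = (1.5543, 1.2586)
θ=39°: |BD| = 4.6204
θ=39°: circle(B,6.00) ∩ circle(D,4.00): a=4.4745, h=3.9973
θ=39°:   candidates: C₊=(6.9485,3.8859) cross=18.469; C₋=(4.7707,-3.8064) cross=-18.469
θ=39°:   branch - wants cross < 0 → take C=(4.7707,-3.8064) (cross=-18.469)
θ=39°: ex = (C−B)/|BC| = (0.5361,-0.8442); ey = (0.8442,0.5361)
θ=39°: P = B + -2.20·ex + -2.91·ey = (-2.0816,1.5559)
θ=154°: B = A + 2.00·(cos154°, sin154°) = (-1.7976, 0.8767)
θ=154°: |BD| = 7.8467
θ=154°: circle(B,6.00) ∩ circle(D,4.00): a=5.1978, h=2.9972
θ=154°:   candidates: C₊=(3.7025,3.2744) cross=23.518; C₋=(3.0328,-2.6824) cross=-23.518
θ=154°:   branch - wants cross < 0 → take C=(3.0328,-2.6824) (cross=-23.518)
θ=154°: ex = (C−B)/|BC| = (0.8051,-0.5932); ey = (0.5932,0.8051)
θ=154°: P = B + -2.20·ex + -2.91·ey = (-5.2949,-0.1609)
θ=156°: B = A + 2.00·(cos156°, sin156°) = (-1.8271, 0.8135)
θ=156°: |BD| = 7.8692
θ=156°: circle(B,6.00) ∩ circle(D,4.00): a=5.2054, h=2.9839
θ=156°:   candidates: C₊=(3.6589,3.2433) cross=23.481; C₋=(3.0420,-2.6926) cross=-23.481
θ=156°:   branch - wants cross < 0 → take C=(3.0420,-2.6926) (cross=-23.481)
θ=156°: ex = (C−B)/|BC| = (0.8115,-0.5843); ey = (0.5843,0.8115)
θ=156°: P = B + -2.20·ex + -2.91·ey = (-5.3128,-0.2625)
θ=220°: B = A + 2.00·(cos220°, sin220°) = (-1.5321, -1.2856)
θ=220°: |BD| = 7.6410
θ=220°: circle(B,6.00) ∩ circle(D,4.00): a=5.1292, h=3.1130
θ=220°:   candidates: C₊=(3.0003,2.6461) cross=23.787; C₋=(4.0478,-3.4913) cross=-23.787
θ=220°:   branch - wants cross < 0 → take C=(4.0478,-3.4913) (cross=-23.787)
θ=220°: ex = (C−B)/|BC| = (0.9300,-0.3676); ey = (0.3676,0.9300)
θ=220°: P = B + -2.20·ex + -2.91·ey = (-4.6478,-3.1831)

θ=39°: -2.08 1.56
θ=154°: -5.29 -0.16
θ=156°: -5.31 -0.26
θ=220°: -4.65 -3.18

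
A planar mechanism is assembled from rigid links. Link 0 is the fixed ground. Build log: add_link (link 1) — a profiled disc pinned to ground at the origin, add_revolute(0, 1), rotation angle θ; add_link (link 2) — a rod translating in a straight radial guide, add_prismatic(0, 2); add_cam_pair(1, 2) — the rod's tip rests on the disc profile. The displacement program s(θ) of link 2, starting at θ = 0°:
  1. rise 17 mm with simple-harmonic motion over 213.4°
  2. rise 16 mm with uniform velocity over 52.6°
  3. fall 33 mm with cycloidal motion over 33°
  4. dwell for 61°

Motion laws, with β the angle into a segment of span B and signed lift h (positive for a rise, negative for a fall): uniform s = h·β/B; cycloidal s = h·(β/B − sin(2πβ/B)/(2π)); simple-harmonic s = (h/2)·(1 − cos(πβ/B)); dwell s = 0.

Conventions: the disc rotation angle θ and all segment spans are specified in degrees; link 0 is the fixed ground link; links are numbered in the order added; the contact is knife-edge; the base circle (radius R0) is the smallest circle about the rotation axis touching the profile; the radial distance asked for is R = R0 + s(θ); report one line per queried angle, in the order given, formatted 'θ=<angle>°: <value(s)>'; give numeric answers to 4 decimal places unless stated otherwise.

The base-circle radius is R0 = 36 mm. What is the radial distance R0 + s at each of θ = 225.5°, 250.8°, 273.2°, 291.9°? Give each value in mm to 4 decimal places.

seg 1 [0°–213.4°] simple-harmonic, h=17: full span → s += 17 → s = 17.0000
seg 2 [213.4°–266°] uniform, h=16: θ=225.5° here. β=12.1, B=52.6. 16·12.1/52.6 = 3.6806 → s = 20.6806
seg 2 [213.4°–266°] uniform, h=16: θ=250.8° here. β=37.4, B=52.6. 16·37.4/52.6 = 11.3764 → s = 28.3764
seg 2 [213.4°–266°] uniform, h=16: full span → s += 16 → s = 33.0000
seg 3 [266°–299°] cycloidal, h=-33: θ=273.2° here. β=7.2, B=33. -33·(0.2182 − sin(2π·0.2182)/(2π)) = -2.0525 → s = 30.9475
seg 3 [266°–299°] cycloidal, h=-33: θ=291.9° here. β=25.9, B=33. -33·(0.7848 − sin(2π·0.7848)/(2π)) = -31.0267 → s = 1.9733
θ=225.5°: R = R0 + s = 36 + 20.6806 = 56.6806
θ=250.8°: R = R0 + s = 36 + 28.3764 = 64.3764
θ=273.2°: R = R0 + s = 36 + 30.9475 = 66.9475
θ=291.9°: R = R0 + s = 36 + 1.9733 = 37.9733

θ=225.5°: 56.6806
θ=250.8°: 64.3764
θ=273.2°: 66.9475
θ=291.9°: 37.9733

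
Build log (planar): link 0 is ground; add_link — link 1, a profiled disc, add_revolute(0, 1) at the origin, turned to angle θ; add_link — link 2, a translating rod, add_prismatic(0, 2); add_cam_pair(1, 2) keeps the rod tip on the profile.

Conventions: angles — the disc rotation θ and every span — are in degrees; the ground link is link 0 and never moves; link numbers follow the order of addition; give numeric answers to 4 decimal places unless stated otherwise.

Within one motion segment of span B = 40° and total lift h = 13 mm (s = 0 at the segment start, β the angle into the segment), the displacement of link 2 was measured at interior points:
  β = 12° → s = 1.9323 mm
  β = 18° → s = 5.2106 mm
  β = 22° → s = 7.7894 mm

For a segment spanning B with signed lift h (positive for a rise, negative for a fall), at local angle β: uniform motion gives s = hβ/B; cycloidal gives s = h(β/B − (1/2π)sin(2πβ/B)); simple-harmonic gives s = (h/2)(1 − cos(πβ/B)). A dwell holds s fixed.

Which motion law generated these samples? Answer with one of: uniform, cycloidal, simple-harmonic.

candidates at β/B = r: uniform s = h·r (linear in β); cycloidal s = h·(r − sin(2πr)/(2π)); simple-harmonic s = (h/2)(1 − cos(πr))
β=12°: printed 1.9323 | uniform 3.9000, cycloidal 1.9323, simple-harmonic 2.6794
β=18°: printed 5.2106 | uniform 5.8500, cycloidal 5.2106, simple-harmonic 5.4832
β=22°: printed 7.7894 | uniform 7.1500, cycloidal 7.7894, simple-harmonic 7.5168
only one law matches every sample → cycloidal

cycloidal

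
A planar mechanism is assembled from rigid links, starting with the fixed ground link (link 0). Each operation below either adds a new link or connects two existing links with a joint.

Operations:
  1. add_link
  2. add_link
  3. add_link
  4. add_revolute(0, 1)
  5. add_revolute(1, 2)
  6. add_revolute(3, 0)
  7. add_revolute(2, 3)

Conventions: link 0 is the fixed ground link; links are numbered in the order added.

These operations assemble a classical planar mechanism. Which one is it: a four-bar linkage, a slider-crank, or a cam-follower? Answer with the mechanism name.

links: 4 (incl. ground); joints: 4 revolute, 0 prismatic, 0 higher (cam) pair, forming one closed loop
4 links in a single 4R loop → four-bar linkage

four-bar linkage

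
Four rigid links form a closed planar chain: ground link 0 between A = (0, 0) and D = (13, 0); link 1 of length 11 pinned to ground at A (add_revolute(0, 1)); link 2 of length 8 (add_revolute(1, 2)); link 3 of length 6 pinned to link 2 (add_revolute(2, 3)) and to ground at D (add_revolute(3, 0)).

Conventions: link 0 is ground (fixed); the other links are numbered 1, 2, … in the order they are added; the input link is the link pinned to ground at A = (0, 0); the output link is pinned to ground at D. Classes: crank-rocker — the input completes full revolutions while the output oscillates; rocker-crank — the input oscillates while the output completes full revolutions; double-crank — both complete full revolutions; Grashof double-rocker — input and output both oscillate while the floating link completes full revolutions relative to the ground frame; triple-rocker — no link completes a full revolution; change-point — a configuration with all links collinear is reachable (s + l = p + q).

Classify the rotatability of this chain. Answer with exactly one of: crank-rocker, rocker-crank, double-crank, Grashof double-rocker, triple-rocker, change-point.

lengths: ground=13, input=11, coupler=8, output=6
sorted: s=6 (shortest), l=13 (longest), p+q=19
s + l = 19 vs p + q = 19
s + l = p + q → change-point (collinear configuration reachable)

change-point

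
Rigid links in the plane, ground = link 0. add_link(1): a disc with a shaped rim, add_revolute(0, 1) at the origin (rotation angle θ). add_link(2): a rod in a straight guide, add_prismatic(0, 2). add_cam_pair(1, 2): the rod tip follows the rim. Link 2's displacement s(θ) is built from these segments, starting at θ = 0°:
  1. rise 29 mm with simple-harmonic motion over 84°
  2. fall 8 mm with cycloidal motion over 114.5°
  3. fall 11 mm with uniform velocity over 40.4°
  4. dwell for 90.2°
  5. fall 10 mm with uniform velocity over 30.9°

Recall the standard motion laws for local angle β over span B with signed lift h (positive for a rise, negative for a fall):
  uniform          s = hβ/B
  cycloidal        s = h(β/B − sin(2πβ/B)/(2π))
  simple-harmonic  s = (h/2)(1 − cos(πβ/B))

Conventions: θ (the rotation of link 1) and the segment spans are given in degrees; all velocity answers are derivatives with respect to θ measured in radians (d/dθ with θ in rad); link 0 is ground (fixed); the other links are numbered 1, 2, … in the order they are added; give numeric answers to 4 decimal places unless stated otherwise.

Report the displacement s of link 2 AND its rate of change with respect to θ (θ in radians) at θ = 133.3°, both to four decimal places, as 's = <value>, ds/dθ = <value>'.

segment 1 (0° to 84°, simple-harmonic, h = 29) is passed completely: s = 0.0000 + (29) = 29.0000
θ = 133.3° falls in segment 2 (84° to 198.5°, cycloidal, h = -8): β = 133.3 − 84 = 49.3°, B = 114.5°; Δs = -8·(0.4306 − sin(2π·0.4306)/(2π)) = -2.9065; s = 29.0000 − 2.9065 = 26.0935
velocity in seg [84°–198.5°] (cycloidal), θ in radians: β = 49.3° = 0.8604 rad, B = 114.5° = 1.9984 rad; ds/dθ = (h/B)(1 − cos(2πβ/B)) = ((-8)/1.9984)(1 − cos(2π·0.4306)) = -7.631458 mm/rad

s = 26.0935, ds/dθ = -7.6315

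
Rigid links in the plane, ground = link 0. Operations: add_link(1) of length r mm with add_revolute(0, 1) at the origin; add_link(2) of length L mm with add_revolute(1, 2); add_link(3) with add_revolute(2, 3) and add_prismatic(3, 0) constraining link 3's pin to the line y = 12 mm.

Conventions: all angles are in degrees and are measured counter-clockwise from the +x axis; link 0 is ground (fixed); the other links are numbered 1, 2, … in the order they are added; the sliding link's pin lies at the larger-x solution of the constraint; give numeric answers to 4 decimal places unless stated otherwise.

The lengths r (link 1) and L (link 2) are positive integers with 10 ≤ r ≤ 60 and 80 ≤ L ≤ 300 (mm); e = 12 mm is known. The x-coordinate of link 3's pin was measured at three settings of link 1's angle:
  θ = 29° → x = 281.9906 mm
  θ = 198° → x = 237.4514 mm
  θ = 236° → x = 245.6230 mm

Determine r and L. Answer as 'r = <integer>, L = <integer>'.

constraint per measurement: (x − r cos θ)² + (r sin θ − e)² = L²
subtracting the θ₁ and θ₂ equations cancels the r² and L² terms:
r = (x₁² − x₂²) / (2[(x₁cos θ₁ + e sin θ₁) − (x₂cos θ₂ + e sin θ₂)]) = 24.0000 → r = 24
L² = (x₁ − r cos θ₁)² + (r sin θ₁ − e)² = 68120.9904 → L = 261.0000 → L = 261
check at θ₃=236°: x = 245.6230 (printed 245.6230) ✓

r = 24, L = 261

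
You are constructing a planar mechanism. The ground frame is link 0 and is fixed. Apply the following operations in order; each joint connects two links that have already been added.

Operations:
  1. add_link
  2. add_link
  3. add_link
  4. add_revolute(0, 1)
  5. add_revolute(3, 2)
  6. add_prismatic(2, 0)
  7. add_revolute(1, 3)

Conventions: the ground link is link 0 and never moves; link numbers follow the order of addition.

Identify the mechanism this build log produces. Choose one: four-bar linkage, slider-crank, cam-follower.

links: 4 (incl. ground); joints: 3 revolute, 1 prismatic, 0 higher (cam) pair, forming one closed loop
4 links, 3 revolutes + 1 prismatic in one loop → slider-crank

slider-crank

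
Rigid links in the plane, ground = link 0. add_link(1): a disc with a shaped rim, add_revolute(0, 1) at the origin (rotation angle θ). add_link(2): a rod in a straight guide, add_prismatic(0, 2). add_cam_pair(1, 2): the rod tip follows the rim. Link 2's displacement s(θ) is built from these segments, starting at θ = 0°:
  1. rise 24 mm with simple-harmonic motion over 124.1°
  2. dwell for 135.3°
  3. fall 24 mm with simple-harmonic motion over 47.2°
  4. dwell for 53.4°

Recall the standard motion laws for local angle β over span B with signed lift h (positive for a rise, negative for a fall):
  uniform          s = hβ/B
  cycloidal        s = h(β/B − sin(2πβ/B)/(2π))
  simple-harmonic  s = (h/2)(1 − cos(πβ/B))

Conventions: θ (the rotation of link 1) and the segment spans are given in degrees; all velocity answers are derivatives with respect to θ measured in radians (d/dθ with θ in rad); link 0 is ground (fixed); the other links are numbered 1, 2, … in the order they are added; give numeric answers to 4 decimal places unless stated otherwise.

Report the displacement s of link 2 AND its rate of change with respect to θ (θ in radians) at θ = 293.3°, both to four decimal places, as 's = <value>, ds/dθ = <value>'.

segment 1 (0° to 124.1°, simple-harmonic, h = 24) is passed completely: s = 0.0000 + (24) = 24.0000
segment 2 (124.1° to 259.4°, dwell): s unchanged at 24.0000
θ = 293.3° falls in segment 3 (259.4° to 306.6°, simple-harmonic, h = -24): β = 293.3 − 259.4 = 33.9°, B = 47.2°; Δs = -24/2·(1 − cos(π·0.7182)) = -19.5973; s = 24.0000 − 19.5973 = 4.4027
velocity in seg [259.4°–306.6°] (simple-harmonic), θ in radians: β = 33.9° = 0.5917 rad, B = 47.2° = 0.8238 rad; ds/dθ = (πh/(2B)) sin(πβ/B) = (π·(-24)/(2·0.8238)) sin(π·0.7182) = -35.423314 mm/rad

s = 4.4027, ds/dθ = -35.4233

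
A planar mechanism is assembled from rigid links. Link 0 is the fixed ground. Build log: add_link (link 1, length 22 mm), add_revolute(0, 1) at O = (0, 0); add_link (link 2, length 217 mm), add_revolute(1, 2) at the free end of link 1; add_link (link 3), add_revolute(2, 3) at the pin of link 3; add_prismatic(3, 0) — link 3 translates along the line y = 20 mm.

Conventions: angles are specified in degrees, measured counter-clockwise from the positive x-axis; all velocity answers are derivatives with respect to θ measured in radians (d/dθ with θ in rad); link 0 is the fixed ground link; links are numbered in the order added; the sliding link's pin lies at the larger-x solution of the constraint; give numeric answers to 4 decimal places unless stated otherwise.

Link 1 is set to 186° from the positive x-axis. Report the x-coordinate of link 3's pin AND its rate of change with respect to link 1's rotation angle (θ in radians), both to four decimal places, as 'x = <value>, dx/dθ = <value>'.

geometry: r = 22 mm, L = 217 mm, e = 20 mm
crank pin P = (r cos θ, r sin θ) = (-21.879482, -2.299626)
h = r sin θ − e = -2.299626 − 20 = -22.299626
x = r cos θ + √(L² − h²) = -21.879482 + 215.851168 = 193.971686
dx/dθ = −r sin θ − h·r cos θ/√(L² − h²) (θ in radians; h = -22.299626) = 0.039253

x = 193.9717, dx/dθ = 0.0393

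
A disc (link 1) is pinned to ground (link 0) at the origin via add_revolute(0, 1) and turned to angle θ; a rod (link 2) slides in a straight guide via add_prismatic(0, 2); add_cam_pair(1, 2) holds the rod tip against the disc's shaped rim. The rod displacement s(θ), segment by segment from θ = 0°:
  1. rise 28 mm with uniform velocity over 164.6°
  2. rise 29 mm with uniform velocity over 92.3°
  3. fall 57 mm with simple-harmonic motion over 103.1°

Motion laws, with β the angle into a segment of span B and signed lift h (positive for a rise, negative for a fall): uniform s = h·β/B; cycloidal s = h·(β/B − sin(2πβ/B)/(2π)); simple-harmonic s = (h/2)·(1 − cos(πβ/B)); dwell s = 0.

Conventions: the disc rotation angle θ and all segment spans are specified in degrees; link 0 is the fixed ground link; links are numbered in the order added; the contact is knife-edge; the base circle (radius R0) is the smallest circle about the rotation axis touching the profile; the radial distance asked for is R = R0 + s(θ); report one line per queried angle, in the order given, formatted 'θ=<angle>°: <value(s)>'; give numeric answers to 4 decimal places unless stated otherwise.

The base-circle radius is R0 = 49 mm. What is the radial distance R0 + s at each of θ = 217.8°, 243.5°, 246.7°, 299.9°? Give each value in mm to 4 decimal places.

segment 1 (0° to 164.6°, uniform, h = 28) is passed completely: s = 0.0000 + (28) = 28.0000
θ = 217.8° falls in segment 2 (164.6° to 256.9°, uniform, h = 29): β = 217.8 − 164.6 = 53.2°, B = 92.3°; Δs = 29·53.2/92.3 = 16.7151; s = 28.0000 + 16.7151 = 44.7151
θ = 243.5° falls in segment 2 (164.6° to 256.9°, uniform, h = 29): β = 243.5 − 164.6 = 78.9°, B = 92.3°; Δs = 29·78.9/92.3 = 24.7898; s = 28.0000 + 24.7898 = 52.7898
θ = 246.7° falls in segment 2 (164.6° to 256.9°, uniform, h = 29): β = 246.7 − 164.6 = 82.1°, B = 92.3°; Δs = 29·82.1/92.3 = 25.7952; s = 28.0000 + 25.7952 = 53.7952
segment 2 (164.6° to 256.9°, uniform, h = 29) is passed completely: s = 28.0000 + (29) = 57.0000
θ = 299.9° falls in segment 3 (256.9° to 360°, simple-harmonic, h = -57): β = 299.9 − 256.9 = 43°, B = 103.1°; Δs = -57/2·(1 − cos(π·0.4171)) = -21.1586; s = 57.0000 − 21.1586 = 35.8414
θ=217.8°: R = R0 + s = 49 + 44.7151 = 93.7151
θ=243.5°: R = R0 + s = 49 + 52.7898 = 101.7898
θ=246.7°: R = R0 + s = 49 + 53.7952 = 102.7952
θ=299.9°: R = R0 + s = 49 + 35.8414 = 84.8414

θ=217.8°: 93.7151
θ=243.5°: 101.7898
θ=246.7°: 102.7952
θ=299.9°: 84.8414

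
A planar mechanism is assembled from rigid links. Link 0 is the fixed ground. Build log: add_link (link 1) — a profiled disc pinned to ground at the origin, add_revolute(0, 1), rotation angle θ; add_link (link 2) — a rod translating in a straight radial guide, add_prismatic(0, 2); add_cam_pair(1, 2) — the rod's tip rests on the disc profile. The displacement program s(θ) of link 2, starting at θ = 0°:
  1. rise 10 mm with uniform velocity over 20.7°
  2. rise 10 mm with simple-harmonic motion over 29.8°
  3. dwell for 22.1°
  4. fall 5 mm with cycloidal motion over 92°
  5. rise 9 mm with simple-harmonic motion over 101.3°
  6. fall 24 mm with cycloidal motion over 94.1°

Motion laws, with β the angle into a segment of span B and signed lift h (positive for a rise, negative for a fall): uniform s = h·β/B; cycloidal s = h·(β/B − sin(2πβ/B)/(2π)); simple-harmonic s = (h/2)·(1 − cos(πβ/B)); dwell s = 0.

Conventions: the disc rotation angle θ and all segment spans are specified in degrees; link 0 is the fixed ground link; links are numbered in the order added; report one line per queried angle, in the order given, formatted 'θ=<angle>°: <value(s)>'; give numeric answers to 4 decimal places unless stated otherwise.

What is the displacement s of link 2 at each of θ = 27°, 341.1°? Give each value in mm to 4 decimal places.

seg 1 [0°–20.7°] uniform, h=10: full span → s += 10 → s = 10.0000
seg 2 [20.7°–50.5°] simple-harmonic, h=10: θ=27° here. β=6.3, B=29.8. 10/2·(1 − cos(π·0.2114)) = 1.0628 → s = 11.0628
seg 2 [20.7°–50.5°] simple-harmonic, h=10: full span → s += 10 → s = 20.0000
seg 3 [50.5°–72.6°] dwell: s stays 20.0000
seg 4 [72.6°–164.6°] cycloidal, h=-5: full span → s += -5 → s = 15.0000
seg 5 [164.6°–265.9°] simple-harmonic, h=9: full span → s += 9 → s = 24.0000
seg 6 [265.9°–360°] cycloidal, h=-24: θ=341.1° here. β=75.2, B=94.1. -24·(0.7991 − sin(2π·0.7991)/(2π)) = -22.8186 → s = 1.1814

θ=27°: 11.0628
θ=341.1°: 1.1814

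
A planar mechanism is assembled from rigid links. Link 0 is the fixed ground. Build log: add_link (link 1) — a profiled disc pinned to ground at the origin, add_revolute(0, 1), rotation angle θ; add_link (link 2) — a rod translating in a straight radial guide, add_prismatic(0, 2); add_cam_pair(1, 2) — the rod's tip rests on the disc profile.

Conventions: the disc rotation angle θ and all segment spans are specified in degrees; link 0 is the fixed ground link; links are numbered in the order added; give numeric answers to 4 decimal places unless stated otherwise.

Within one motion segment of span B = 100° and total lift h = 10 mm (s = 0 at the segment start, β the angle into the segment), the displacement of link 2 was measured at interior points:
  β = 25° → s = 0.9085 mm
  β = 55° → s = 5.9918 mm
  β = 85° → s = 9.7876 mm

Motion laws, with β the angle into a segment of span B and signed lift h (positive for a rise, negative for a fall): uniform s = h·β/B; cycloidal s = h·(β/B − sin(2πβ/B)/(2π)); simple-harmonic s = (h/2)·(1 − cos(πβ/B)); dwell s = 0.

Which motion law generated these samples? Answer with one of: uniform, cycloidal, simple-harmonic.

candidates at β/B = r: uniform s = h·r (linear in β); cycloidal s = h·(r − sin(2πr)/(2π)); simple-harmonic s = (h/2)(1 − cos(πr))
β=25°: printed 0.9085 | uniform 2.5000, cycloidal 0.9085, simple-harmonic 1.4645
β=55°: printed 5.9918 | uniform 5.5000, cycloidal 5.9918, simple-harmonic 5.7822
β=85°: printed 9.7876 | uniform 8.5000, cycloidal 9.7876, simple-harmonic 9.4550
only one law matches every sample → cycloidal

cycloidal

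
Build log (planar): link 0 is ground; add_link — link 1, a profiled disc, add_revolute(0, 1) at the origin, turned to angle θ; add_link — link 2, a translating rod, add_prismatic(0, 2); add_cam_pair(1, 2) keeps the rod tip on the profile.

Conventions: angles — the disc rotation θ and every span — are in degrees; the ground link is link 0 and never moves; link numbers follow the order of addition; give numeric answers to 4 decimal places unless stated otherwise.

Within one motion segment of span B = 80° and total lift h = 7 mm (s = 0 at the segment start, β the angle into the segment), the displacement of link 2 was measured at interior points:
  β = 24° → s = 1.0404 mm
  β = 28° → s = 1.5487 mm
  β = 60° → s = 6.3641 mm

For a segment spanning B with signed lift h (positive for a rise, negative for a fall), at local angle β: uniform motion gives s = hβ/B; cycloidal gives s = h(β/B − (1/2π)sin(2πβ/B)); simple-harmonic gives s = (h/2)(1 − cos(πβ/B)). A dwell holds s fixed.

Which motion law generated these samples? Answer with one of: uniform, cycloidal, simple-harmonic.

candidates at β/B = r: uniform s = h·r (linear in β); cycloidal s = h·(r − sin(2πr)/(2π)); simple-harmonic s = (h/2)(1 − cos(πr))
β=24°: printed 1.0404 | uniform 2.1000, cycloidal 1.0404, simple-harmonic 1.4428
β=28°: printed 1.5487 | uniform 2.4500, cycloidal 1.5487, simple-harmonic 1.9110
β=60°: printed 6.3641 | uniform 5.2500, cycloidal 6.3641, simple-harmonic 5.9749
only one law matches every sample → cycloidal

cycloidal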